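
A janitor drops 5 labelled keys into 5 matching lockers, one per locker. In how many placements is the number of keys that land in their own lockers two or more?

# with exactly i fixed is C(5,i)·!(5-i); sum over i=2..5:
  i=2: C(5,2)·!3 = 10·2 = 20
  i=3: C(5,3)·!2 = 10·1 = 10
  i=4: C(5,4)·!1 = 5·0 = 0
  i=5: C(5,5)·!0 = 1·1 = 1
Total = 31.

31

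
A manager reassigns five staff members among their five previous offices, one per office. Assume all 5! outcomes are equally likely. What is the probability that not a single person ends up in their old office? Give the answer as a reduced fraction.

Favorable outcomes: !5 = 44.
Total outcomes: 5! = 120.
Probability = 44/120 = 11/30.

11/30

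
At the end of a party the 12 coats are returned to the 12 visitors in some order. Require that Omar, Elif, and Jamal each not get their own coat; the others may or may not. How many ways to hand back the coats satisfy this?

369774720

Inclusion-exclusion on the 3 forbidden self-matches:
Σ_{j=0}^{3} (-1)^j C(3,j)(12-j)!
= C(3,0)·12! - C(3,1)·11! + C(3,2)·10! - C(3,3)·9!
= 479001600 - 119750400 + 10886400 - 362880
= 369774720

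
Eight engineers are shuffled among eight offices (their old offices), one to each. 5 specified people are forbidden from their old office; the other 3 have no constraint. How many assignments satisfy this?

21234

Inclusion-exclusion on the 5 forbidden self-matches:
Σ_{j=0}^{5} (-1)^j C(5,j)(8-j)!
= C(5,0)·8! - C(5,1)·7! + C(5,2)·6! - C(5,3)·5! + C(5,4)·4! - C(5,5)·3!
= 40320 - 25200 + 7200 - 1200 + 120 - 6
= 21234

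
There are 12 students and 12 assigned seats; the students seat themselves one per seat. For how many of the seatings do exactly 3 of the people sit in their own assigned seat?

Pick the 3 fixed positions: C(12,3) = 220 ways.
The remaining 9 must be deranged: !9 = 133496.
Total: 220 × 133496 = 29369120.

29369120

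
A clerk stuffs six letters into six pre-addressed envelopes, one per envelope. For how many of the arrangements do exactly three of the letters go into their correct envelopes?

Pick the 3 fixed positions: C(6,3) = 20 ways.
The remaining 3 must be deranged: !3 = 2.
Total: 20 × 2 = 40.

40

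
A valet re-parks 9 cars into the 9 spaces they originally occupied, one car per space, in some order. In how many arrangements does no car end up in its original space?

!9 is the nearest integer to 9!/e.
9! = 362880, and 362880/e ≈ 133496.09, so !9 = 133496.

133496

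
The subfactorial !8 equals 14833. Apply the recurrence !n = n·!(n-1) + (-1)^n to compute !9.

!9 = 9·14833 - 1 = 133496.

133496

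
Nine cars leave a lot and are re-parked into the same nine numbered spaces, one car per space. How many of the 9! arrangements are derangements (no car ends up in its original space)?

133496

!9 is the nearest integer to 9!/e.
9! = 362880, and 362880/e ≈ 133496.09, so !9 = 133496.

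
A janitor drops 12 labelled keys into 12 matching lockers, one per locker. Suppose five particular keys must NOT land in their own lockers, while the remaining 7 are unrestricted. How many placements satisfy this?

312273360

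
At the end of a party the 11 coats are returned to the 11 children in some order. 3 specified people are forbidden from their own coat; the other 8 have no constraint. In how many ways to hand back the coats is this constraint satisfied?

30078720

Let A_j be the event that the j-th constrained one is fixed. By inclusion-exclusion over the 3 events:
Σ_{j=0}^{3} (-1)^j C(3,j)(11-j)!
= C(3,0)·11! - C(3,1)·10! + C(3,2)·9! - C(3,3)·8!
= 39916800 - 10886400 + 1088640 - 40320
= 30078720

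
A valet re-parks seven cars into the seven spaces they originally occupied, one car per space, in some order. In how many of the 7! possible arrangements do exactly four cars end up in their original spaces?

Pick the 4 fixed positions: C(7,4) = 35 ways.
The other 3 form a derangement: !3 = 2.
Total: 35 × 2 = 70.

70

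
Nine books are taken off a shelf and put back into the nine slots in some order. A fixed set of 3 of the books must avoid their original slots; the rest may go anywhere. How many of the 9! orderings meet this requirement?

256320

Inclusion-exclusion on the 3 forbidden self-matches:
Σ_{j=0}^{3} (-1)^j C(3,j)(9-j)!
= C(3,0)·9! - C(3,1)·8! + C(3,2)·7! - C(3,3)·6!
= 362880 - 120960 + 15120 - 720
= 256320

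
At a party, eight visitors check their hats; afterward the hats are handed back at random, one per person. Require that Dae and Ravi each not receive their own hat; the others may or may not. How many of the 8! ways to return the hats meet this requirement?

30960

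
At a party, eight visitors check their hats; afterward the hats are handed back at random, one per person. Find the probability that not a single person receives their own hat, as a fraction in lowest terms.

Favorable outcomes: !8 = 14833.
Total outcomes: 8! = 40320.
Probability = 14833/40320 = 2119/5760.

2119/5760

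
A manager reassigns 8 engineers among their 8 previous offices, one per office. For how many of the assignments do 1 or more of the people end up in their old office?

25487

Sum C(8,i)·!(8-i) for i = 1..8:
  i=1: C(8,1)·!7 = 8·1854 = 14832
  i=2: C(8,2)·!6 = 28·265 = 7420
  i=3: C(8,3)·!5 = 56·44 = 2464
  i=4: C(8,4)·!4 = 70·9 = 630
  i=5: C(8,5)·!3 = 56·2 = 112
  i=6: C(8,6)·!2 = 28·1 = 28
  i=7: C(8,7)·!1 = 8·0 = 0
  i=8: C(8,8)·!0 = 1·1 = 1
Total = 25487.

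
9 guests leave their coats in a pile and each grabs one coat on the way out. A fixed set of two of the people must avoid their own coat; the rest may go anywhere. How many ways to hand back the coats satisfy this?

287280

Inclusion-exclusion on the 2 forbidden self-matches:
Σ_{j=0}^{2} (-1)^j C(2,j)(9-j)!
= C(2,0)·9! - C(2,1)·8! + C(2,2)·7!
= 362880 - 80640 + 5040
= 287280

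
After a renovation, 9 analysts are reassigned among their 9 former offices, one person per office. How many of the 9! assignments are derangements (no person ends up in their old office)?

133496

Use !n = n·!(n-1) + (-1)^n.
!9 = 9·14833 - 1 = 133496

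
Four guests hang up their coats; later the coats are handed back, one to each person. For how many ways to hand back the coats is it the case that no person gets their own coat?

9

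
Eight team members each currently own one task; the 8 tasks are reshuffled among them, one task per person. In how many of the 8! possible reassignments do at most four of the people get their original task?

40179

Sum C(8,i)·!(8-i) for i = 0..4:
  i=0: C(8,0)·!8 = 1·14833 = 14833
  i=1: C(8,1)·!7 = 8·1854 = 14832
  i=2: C(8,2)·!6 = 28·265 = 7420
  i=3: C(8,3)·!5 = 56·44 = 2464
  i=4: C(8,4)·!4 = 70·9 = 630
Total = 40179.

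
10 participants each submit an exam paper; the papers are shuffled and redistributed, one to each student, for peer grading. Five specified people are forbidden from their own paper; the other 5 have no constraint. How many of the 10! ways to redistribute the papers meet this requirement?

2170680

Let A_j be the event that the j-th constrained one is fixed. By inclusion-exclusion over the 5 events:
Σ_{j=0}^{5} (-1)^j C(5,j)(10-j)!
= C(5,0)·10! - C(5,1)·9! + C(5,2)·8! - C(5,3)·7! + C(5,4)·6! - C(5,5)·5!
= 3628800 - 1814400 + 403200 - 50400 + 3600 - 120
= 2170680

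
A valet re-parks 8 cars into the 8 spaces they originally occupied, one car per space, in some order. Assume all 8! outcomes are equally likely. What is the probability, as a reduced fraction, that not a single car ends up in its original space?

2119/5760

Favorable outcomes: !8 = 14833.
Total outcomes: 8! = 40320.
Probability = 14833/40320 = 2119/5760.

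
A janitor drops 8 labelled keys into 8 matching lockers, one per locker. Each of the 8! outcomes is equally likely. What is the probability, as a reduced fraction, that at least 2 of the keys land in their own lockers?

Favorable outcomes: Σ_{i≥2} C(8,i)·!(8-i) = 28·265 + 56·44 + 70·9 + 56·2 + 28·1 + 8·0 + 1·1 = 10655.
Total outcomes: 8! = 40320.
Probability = 10655/40320 = 2131/8064.

2131/8064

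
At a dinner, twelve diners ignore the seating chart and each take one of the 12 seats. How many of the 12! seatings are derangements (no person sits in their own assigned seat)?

By inclusion-exclusion, !12 = Σ (-1)^k · 12!/k! for k=0..12
= 12! - 12!/1! + 12!/2! - 12!/3! + 12!/4! - 12!/5! + 12!/6! - 12!/7! + 12!/8! - 12!/9! + 12!/10! - 12!/11! + 12!/12!
= 479001600 - 479001600 + 239500800 - 79833600 + 19958400 - 3991680 + 665280 - 95040 + 11880 - 1320 + 132 - 12 + 1
= 176214841

176214841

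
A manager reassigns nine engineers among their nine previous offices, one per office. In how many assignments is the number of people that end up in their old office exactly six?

Choose which 6 of the 9 are fixed: C(9,6) = 84.
The remaining 3 must be deranged: !3 = 2.
Total: 84 × 2 = 168.

168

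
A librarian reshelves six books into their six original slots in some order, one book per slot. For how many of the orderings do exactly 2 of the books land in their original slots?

135

Pick the 2 fixed positions: C(6,2) = 15 ways.
The remaining 4 must be deranged: !4 = 9.
Total: 15 × 9 = 135.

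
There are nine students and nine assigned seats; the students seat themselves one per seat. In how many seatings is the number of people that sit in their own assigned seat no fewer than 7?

# with exactly i fixed is C(9,i)·!(9-i); sum over i=7..9:
  i=7: C(9,7)·!2 = 36·1 = 36
  i=8: C(9,8)·!1 = 9·0 = 0
  i=9: C(9,9)·!0 = 1·1 = 1
Total = 37.

37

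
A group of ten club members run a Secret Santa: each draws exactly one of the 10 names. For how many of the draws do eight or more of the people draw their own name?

# with exactly i fixed is C(10,i)·!(10-i); sum over i=8..10:
  i=8: C(10,8)·!2 = 45·1 = 45
  i=9: C(10,9)·!1 = 10·0 = 0
  i=10: C(10,10)·!0 = 1·1 = 1
Total = 46.

46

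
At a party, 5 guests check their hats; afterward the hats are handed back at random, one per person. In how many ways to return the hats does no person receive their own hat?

44

The subfactorial !5 = [5!/e] (nearest integer).
5! = 120, and 120/e ≈ 44.15, so !5 = 44.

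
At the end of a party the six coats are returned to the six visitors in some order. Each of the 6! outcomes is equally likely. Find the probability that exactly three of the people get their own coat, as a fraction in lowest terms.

Favorable outcomes: C(6,3)·!3 = 20·2 = 40.
Total outcomes: 6! = 720.
Probability = 40/720 = 1/18.

1/18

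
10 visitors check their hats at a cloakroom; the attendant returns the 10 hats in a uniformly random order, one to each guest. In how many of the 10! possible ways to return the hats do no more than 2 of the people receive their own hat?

3337406

Sum C(10,i)·!(10-i) for i = 0..2:
  i=0: C(10,0)·!10 = 1·1334961 = 1334961
  i=1: C(10,1)·!9 = 10·133496 = 1334960
  i=2: C(10,2)·!8 = 45·14833 = 667485
Total = 3337406.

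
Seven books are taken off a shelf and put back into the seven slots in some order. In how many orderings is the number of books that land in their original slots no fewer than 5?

22

# with exactly i fixed is C(7,i)·!(7-i); sum over i=5..7:
  i=5: C(7,5)·!2 = 21·1 = 21
  i=6: C(7,6)·!1 = 7·0 = 0
  i=7: C(7,7)·!0 = 1·1 = 1
Total = 22.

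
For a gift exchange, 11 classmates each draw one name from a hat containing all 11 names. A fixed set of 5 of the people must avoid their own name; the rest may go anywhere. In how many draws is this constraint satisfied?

Let A_j be the event that the j-th constrained one is fixed. By inclusion-exclusion over the 5 events:
Σ_{j=0}^{5} (-1)^j C(5,j)(11-j)!
= C(5,0)·11! - C(5,1)·10! + C(5,2)·9! - C(5,3)·8! + C(5,4)·7! - C(5,5)·6!
= 39916800 - 18144000 + 3628800 - 403200 + 25200 - 720
= 25022880

25022880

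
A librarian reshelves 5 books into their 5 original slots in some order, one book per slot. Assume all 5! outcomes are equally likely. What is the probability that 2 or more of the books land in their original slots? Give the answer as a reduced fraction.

31/120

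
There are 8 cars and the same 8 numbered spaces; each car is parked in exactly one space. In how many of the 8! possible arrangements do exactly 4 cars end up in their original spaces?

Choose which 4 of the 8 are fixed: C(8,4) = 70.
The remaining 4 must be deranged: !4 = 9.
Total: 70 × 9 = 630.

630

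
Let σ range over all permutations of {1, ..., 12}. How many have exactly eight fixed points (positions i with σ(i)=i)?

4455

Choose which 8 of the 12 are fixed: C(12,8) = 495.
The other 4 form a derangement: !4 = 9.
Total: 495 × 9 = 4455.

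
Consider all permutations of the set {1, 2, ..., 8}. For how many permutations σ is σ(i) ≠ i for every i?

14833

!8 = 8! · Σ_{k=0}^{8} (-1)^k/k!
= 8! - 8!/1! + 8!/2! - 8!/3! + 8!/4! - 8!/5! + 8!/6! - 8!/7! + 8!/8!
= 40320 - 40320 + 20160 - 6720 + 1680 - 336 + 56 - 8 + 1
= 14833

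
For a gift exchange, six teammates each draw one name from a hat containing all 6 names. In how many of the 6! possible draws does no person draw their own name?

265

The subfactorial !6 = [6!/e] (nearest integer).
6! = 720, and 720/e ≈ 264.87, so !6 = 265.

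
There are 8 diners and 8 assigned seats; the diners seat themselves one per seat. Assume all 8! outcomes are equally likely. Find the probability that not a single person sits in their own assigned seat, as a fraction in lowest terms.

2119/5760

Favorable outcomes: !8 = 14833.
Total outcomes: 8! = 40320.
Probability = 14833/40320 = 2119/5760.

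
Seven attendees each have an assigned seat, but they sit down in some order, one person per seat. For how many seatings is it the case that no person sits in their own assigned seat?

!7 is the nearest integer to 7!/e.
7! = 5040, and 5040/e ≈ 1854.11, so !7 = 1854.

1854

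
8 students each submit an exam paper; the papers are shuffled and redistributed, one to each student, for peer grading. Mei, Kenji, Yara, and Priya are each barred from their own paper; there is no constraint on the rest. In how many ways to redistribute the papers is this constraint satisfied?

Let A_j be the event that the j-th constrained one is fixed. By inclusion-exclusion over the 4 events:
Σ_{j=0}^{4} (-1)^j C(4,j)(8-j)!
= C(4,0)·8! - C(4,1)·7! + C(4,2)·6! - C(4,3)·5! + C(4,4)·4!
= 40320 - 20160 + 4320 - 480 + 24
= 24024

24024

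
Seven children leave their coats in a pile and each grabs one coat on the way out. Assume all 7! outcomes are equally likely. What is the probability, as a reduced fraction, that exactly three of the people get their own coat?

Favorable outcomes: C(7,3)·!4 = 35·9 = 315.
Total outcomes: 7! = 5040.
Probability = 315/5040 = 1/16.

1/16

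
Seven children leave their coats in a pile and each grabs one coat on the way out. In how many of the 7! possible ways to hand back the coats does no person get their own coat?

Recurrence: !7 = 7·!6 + (-1)^7.
!7 = 7·265 - 1 = 1854

1854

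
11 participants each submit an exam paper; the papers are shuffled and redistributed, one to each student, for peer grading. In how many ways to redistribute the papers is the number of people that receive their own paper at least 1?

25232230

# with exactly i fixed is C(11,i)·!(11-i); sum over i=1..11:
  i=1: C(11,1)·!10 = 11·1334961 = 14684571
  i=2: C(11,2)·!9 = 55·133496 = 7342280
  i=3: C(11,3)·!8 = 165·14833 = 2447445
  i=4: C(11,4)·!7 = 330·1854 = 611820
  i=5: C(11,5)·!6 = 462·265 = 122430
  i=6: C(11,6)·!5 = 462·44 = 20328
  i=7: C(11,7)·!4 = 330·9 = 2970
  i=8: C(11,8)·!3 = 165·2 = 330
  i=9: C(11,9)·!2 = 55·1 = 55
  i=10: C(11,10)·!1 = 11·0 = 0
  i=11: C(11,11)·!0 = 1·1 = 1
Total = 25232230.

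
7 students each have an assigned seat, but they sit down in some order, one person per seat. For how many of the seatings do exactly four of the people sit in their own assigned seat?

Pick the 4 fixed positions: C(7,4) = 35 ways.
The other 3 form a derangement: !3 = 2.
Total: 35 × 2 = 70.

70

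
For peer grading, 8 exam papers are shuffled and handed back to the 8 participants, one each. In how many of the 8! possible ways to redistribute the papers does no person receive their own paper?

14833

Use !n = (n-1)(!(n-1) + !(n-2)).
!8 = 7·(1854 + 265) = 7·2119 = 14833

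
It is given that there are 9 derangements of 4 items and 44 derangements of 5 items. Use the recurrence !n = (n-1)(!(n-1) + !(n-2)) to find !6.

265

!6 = (6-1)·(!5 + !4) = 5·(44 + 9) = 5·53 = 265.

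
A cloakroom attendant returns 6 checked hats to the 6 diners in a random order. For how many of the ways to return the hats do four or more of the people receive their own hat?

16

# with exactly i fixed is C(6,i)·!(6-i); sum over i=4..6:
  i=4: C(6,4)·!2 = 15·1 = 15
  i=5: C(6,5)·!1 = 6·0 = 0
  i=6: C(6,6)·!0 = 1·1 = 1
Total = 16.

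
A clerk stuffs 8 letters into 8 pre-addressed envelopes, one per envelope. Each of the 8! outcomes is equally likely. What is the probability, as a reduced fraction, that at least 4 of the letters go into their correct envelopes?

257/13440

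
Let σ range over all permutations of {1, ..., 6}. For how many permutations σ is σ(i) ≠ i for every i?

265

The number of derangements of 6 is !6 = Σ_{k=0}^{6} (-1)^k·6!/k!
= 6! - 6!/1! + 6!/2! - 6!/3! + 6!/4! - 6!/5! + 6!/6!
= 720 - 720 + 360 - 120 + 30 - 6 + 1
= 265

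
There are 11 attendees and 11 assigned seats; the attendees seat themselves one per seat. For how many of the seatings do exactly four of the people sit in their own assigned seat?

Pick the 4 fixed positions: C(11,4) = 330 ways.
The other 7 form a derangement: !7 = 1854.
Total: 330 × 1854 = 611820.

611820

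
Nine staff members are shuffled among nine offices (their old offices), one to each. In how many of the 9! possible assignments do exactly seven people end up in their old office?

36

Pick the 7 fixed positions: C(9,7) = 36 ways.
The remaining 2 must be deranged: !2 = 1.
Total: 36 × 1 = 36.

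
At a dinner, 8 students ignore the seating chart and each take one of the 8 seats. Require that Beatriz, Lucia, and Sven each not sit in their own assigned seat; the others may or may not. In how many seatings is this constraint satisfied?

Inclusion-exclusion on the 3 forbidden self-matches:
Σ_{j=0}^{3} (-1)^j C(3,j)(8-j)!
= C(3,0)·8! - C(3,1)·7! + C(3,2)·6! - C(3,3)·5!
= 40320 - 15120 + 2160 - 120
= 27240

27240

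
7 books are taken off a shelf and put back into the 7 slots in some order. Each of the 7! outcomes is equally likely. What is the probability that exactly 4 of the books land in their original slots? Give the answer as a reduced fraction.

Favorable outcomes: C(7,4)·!3 = 35·2 = 70.
Total outcomes: 7! = 5040.
Probability = 70/5040 = 1/72.

1/72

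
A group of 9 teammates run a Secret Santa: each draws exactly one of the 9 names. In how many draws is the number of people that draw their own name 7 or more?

37

# with exactly i fixed is C(9,i)·!(9-i); sum over i=7..9:
  i=7: C(9,7)·!2 = 36·1 = 36
  i=8: C(9,8)·!1 = 9·0 = 0
  i=9: C(9,9)·!0 = 1·1 = 1
Total = 37.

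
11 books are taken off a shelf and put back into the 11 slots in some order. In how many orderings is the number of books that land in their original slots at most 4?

39770686

# with exactly i fixed is C(11,i)·!(11-i); sum over i=0..4:
  i=0: C(11,0)·!11 = 1·14684570 = 14684570
  i=1: C(11,1)·!10 = 11·1334961 = 14684571
  i=2: C(11,2)·!9 = 55·133496 = 7342280
  i=3: C(11,3)·!8 = 165·14833 = 2447445
  i=4: C(11,4)·!7 = 330·1854 = 611820
Total = 39770686.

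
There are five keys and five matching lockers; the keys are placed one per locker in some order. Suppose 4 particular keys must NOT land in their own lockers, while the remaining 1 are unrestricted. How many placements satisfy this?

53

Inclusion-exclusion on the 4 forbidden self-matches:
Σ_{j=0}^{4} (-1)^j C(4,j)(5-j)!
= C(4,0)·5! - C(4,1)·4! + C(4,2)·3! - C(4,3)·2! + C(4,4)·1!
= 120 - 96 + 36 - 8 + 1
= 53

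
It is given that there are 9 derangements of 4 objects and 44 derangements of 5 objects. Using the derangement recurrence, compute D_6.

265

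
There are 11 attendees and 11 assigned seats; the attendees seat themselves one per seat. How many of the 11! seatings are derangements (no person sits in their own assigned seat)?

14684570

Recurrence: !11 = 10·(!10 + !9).
!11 = 10·(1334961 + 133496) = 10·1468457 = 14684570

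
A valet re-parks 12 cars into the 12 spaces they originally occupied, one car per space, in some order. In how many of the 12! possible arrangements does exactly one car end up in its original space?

Choose which one of the 12 is fixed: C(12,1) = 12.
The remaining 11 must be deranged: !11 = 14684570.
Total: 12 × 14684570 = 176214840.

176214840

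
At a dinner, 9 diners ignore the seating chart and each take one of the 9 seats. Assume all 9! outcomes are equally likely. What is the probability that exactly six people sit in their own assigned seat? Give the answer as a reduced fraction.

Favorable outcomes: C(9,6)·!3 = 84·2 = 168.
Total outcomes: 9! = 362880.
Probability = 168/362880 = 1/2160.

1/2160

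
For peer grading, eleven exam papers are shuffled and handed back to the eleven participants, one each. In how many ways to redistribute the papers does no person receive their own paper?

By inclusion-exclusion, !11 = Σ (-1)^k · 11!/k! for k=0..11
= 11! - 11!/1! + 11!/2! - 11!/3! + 11!/4! - 11!/5! + 11!/6! - 11!/7! + 11!/8! - 11!/9! + 11!/10! - 11!/11!
= 39916800 - 39916800 + 19958400 - 6652800 + 1663200 - 332640 + 55440 - 7920 + 990 - 110 + 11 - 1
= 14684570

14684570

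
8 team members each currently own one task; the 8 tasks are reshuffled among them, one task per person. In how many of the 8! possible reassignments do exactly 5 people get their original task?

112

Pick the 5 fixed positions: C(8,5) = 56 ways.
The other 3 form a derangement: !3 = 2.
Total: 56 × 2 = 112.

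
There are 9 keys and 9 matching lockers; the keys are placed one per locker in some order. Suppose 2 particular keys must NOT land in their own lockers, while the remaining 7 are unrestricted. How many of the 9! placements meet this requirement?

287280

Let A_j be the event that the j-th constrained one is fixed. By inclusion-exclusion over the 2 events:
Σ_{j=0}^{2} (-1)^j C(2,j)(9-j)!
= C(2,0)·9! - C(2,1)·8! + C(2,2)·7!
= 362880 - 80640 + 5040
= 287280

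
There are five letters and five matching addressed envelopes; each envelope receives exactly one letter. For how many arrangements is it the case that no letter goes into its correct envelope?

44

Use !n = n·!(n-1) + (-1)^n.
!5 = 5·9 - 1 = 44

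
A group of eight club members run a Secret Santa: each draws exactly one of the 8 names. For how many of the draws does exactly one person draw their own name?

14832

Choose which one of the 8 is fixed: C(8,1) = 8.
The other 7 form a derangement: !7 = 1854.
Total: 8 × 1854 = 14832.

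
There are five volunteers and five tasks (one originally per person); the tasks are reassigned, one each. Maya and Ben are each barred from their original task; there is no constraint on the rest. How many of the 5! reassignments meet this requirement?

Inclusion-exclusion on the 2 forbidden self-matches:
Σ_{j=0}^{2} (-1)^j C(2,j)(5-j)!
= C(2,0)·5! - C(2,1)·4! + C(2,2)·3!
= 120 - 48 + 6
= 78

78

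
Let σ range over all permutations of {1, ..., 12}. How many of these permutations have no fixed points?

176214841

By inclusion-exclusion, !12 = Σ (-1)^k · 12!/k! for k=0..12
= 12! - 12!/1! + 12!/2! - 12!/3! + 12!/4! - 12!/5! + 12!/6! - 12!/7! + 12!/8! - 12!/9! + 12!/10! - 12!/11! + 12!/12!
= 479001600 - 479001600 + 239500800 - 79833600 + 19958400 - 3991680 + 665280 - 95040 + 11880 - 1320 + 132 - 12 + 1
= 176214841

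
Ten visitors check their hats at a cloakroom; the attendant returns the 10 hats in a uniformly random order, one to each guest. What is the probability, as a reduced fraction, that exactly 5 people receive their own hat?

11/3600

Favorable outcomes: C(10,5)·!5 = 252·44 = 11088.
Total outcomes: 10! = 3628800.
Probability = 11088/3628800 = 11/3600.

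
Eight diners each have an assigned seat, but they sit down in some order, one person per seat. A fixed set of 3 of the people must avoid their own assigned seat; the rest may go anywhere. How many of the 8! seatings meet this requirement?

27240

Let A_j be the event that the j-th constrained one is fixed. By inclusion-exclusion over the 3 events:
Σ_{j=0}^{3} (-1)^j C(3,j)(8-j)!
= C(3,0)·8! - C(3,1)·7! + C(3,2)·6! - C(3,3)·5!
= 40320 - 15120 + 2160 - 120
= 27240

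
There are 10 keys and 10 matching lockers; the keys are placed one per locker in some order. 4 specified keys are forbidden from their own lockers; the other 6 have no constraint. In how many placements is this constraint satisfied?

2399760

Inclusion-exclusion on the 4 forbidden self-matches:
Σ_{j=0}^{4} (-1)^j C(4,j)(10-j)!
= C(4,0)·10! - C(4,1)·9! + C(4,2)·8! - C(4,3)·7! + C(4,4)·6!
= 3628800 - 1451520 + 241920 - 20160 + 720
= 2399760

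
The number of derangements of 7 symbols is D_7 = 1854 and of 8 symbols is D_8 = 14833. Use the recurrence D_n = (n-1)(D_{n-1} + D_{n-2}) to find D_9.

D_9 = (9-1)·(D_8 + D_7) = 8·(14833 + 1854) = 8·16687 = 133496.

133496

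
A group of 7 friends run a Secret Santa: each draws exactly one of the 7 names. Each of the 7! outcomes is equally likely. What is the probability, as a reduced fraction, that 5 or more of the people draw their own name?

Favorable outcomes: Σ_{i≥5} C(7,i)·!(7-i) = 21·1 + 7·0 + 1·1 = 22.
Total outcomes: 7! = 5040.
Probability = 22/5040 = 11/2520.

11/2520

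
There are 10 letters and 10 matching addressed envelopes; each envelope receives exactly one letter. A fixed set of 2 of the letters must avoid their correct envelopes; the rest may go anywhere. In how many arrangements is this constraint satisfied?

Inclusion-exclusion on the 2 forbidden self-matches:
Σ_{j=0}^{2} (-1)^j C(2,j)(10-j)!
= C(2,0)·10! - C(2,1)·9! + C(2,2)·8!
= 3628800 - 725760 + 40320
= 2943360

2943360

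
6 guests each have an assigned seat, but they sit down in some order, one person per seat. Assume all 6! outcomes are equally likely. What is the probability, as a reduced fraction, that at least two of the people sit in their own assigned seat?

191/720

Favorable outcomes: Σ_{i≥2} C(6,i)·!(6-i) = 15·9 + 20·2 + 15·1 + 6·0 + 1·1 = 191.
Total outcomes: 6! = 720.
Probability = 191/720 = 191/720.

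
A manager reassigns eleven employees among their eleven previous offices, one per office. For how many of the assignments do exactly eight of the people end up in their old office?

330

Pick the 8 fixed positions: C(11,8) = 165 ways.
The remaining 3 must be deranged: !3 = 2.
Total: 165 × 2 = 330.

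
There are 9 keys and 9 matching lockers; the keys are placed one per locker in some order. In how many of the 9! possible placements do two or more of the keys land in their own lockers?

95887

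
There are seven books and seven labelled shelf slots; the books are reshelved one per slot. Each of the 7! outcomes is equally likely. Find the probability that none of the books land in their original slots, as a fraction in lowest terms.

Favorable outcomes: !7 = 1854.
Total outcomes: 7! = 5040.
Probability = 1854/5040 = 103/280.

103/280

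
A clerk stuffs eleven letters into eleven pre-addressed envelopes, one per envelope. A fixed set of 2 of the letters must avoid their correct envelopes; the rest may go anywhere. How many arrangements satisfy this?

33022080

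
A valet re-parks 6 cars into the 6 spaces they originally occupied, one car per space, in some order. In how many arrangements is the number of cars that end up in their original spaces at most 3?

# with exactly i fixed is C(6,i)·!(6-i); sum over i=0..3:
  i=0: C(6,0)·!6 = 1·265 = 265
  i=1: C(6,1)·!5 = 6·44 = 264
  i=2: C(6,2)·!4 = 15·9 = 135
  i=3: C(6,3)·!3 = 20·2 = 40
Total = 704.

704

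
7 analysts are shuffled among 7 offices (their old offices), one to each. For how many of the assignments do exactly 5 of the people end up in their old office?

21

Pick the 5 fixed positions: C(7,5) = 21 ways.
The remaining 2 must be deranged: !2 = 1.
Total: 21 × 1 = 21.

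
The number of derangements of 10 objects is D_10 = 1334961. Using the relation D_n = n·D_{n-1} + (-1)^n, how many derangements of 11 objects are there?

D_11 = 11·1334961 - 1 = 14684570.

14684570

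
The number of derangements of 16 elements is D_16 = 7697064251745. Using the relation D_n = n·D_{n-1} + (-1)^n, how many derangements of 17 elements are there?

D_17 = 17·7697064251745 - 1 = 130850092279664.

130850092279664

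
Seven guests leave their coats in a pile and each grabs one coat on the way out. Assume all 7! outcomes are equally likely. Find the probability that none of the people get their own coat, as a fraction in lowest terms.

103/280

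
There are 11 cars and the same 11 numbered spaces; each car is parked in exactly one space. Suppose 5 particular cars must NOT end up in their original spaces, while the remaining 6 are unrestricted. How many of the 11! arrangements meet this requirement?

25022880

Inclusion-exclusion on the 5 forbidden self-matches:
Σ_{j=0}^{5} (-1)^j C(5,j)(11-j)!
= C(5,0)·11! - C(5,1)·10! + C(5,2)·9! - C(5,3)·8! + C(5,4)·7! - C(5,5)·6!
= 39916800 - 18144000 + 3628800 - 403200 + 25200 - 720
= 25022880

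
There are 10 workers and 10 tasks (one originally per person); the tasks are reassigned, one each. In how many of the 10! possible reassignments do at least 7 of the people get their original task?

286

# with exactly i fixed is C(10,i)·!(10-i); sum over i=7..10:
  i=7: C(10,7)·!3 = 120·2 = 240
  i=8: C(10,8)·!2 = 45·1 = 45
  i=9: C(10,9)·!1 = 10·0 = 0
  i=10: C(10,10)·!0 = 1·1 = 1
Total = 286.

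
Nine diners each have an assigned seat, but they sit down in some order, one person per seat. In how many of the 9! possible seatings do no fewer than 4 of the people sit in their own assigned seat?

Sum C(9,i)·!(9-i) for i = 4..9:
  i=4: C(9,4)·!5 = 126·44 = 5544
  i=5: C(9,5)·!4 = 126·9 = 1134
  i=6: C(9,6)·!3 = 84·2 = 168
  i=7: C(9,7)·!2 = 36·1 = 36
  i=8: C(9,8)·!1 = 9·0 = 0
  i=9: C(9,9)·!0 = 1·1 = 1
Total = 6883.

6883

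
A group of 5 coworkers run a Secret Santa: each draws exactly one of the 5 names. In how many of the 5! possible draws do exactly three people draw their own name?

10

Pick the 3 fixed positions: C(5,3) = 10 ways.
The remaining 2 must be deranged: !2 = 1.
Total: 10 × 1 = 10.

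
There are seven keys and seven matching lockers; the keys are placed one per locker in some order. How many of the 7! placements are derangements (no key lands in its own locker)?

The subfactorial !7 = [7!/e] (nearest integer).
7! = 5040, and 5040/e ≈ 1854.11, so !7 = 1854.

1854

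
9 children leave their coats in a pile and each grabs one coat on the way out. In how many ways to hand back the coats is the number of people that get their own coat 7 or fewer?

362879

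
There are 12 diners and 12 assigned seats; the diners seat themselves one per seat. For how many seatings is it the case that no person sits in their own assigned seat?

176214841

The number of derangements of 12 is !12 = Σ_{k=0}^{12} (-1)^k·12!/k!
= 12! - 12!/1! + 12!/2! - 12!/3! + 12!/4! - 12!/5! + 12!/6! - 12!/7! + 12!/8! - 12!/9! + 12!/10! - 12!/11! + 12!/12!
= 479001600 - 479001600 + 239500800 - 79833600 + 19958400 - 3991680 + 665280 - 95040 + 11880 - 1320 + 132 - 12 + 1
= 176214841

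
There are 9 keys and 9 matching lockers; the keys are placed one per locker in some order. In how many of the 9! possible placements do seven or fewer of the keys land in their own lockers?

# with exactly i fixed is C(9,i)·!(9-i); sum over i=0..7:
  i=0: C(9,0)·!9 = 1·133496 = 133496
  i=1: C(9,1)·!8 = 9·14833 = 133497
  i=2: C(9,2)·!7 = 36·1854 = 66744
  i=3: C(9,3)·!6 = 84·265 = 22260
  i=4: C(9,4)·!5 = 126·44 = 5544
  i=5: C(9,5)·!4 = 126·9 = 1134
  i=6: C(9,6)·!3 = 84·2 = 168
  i=7: C(9,7)·!2 = 36·1 = 36
Total = 362879.

362879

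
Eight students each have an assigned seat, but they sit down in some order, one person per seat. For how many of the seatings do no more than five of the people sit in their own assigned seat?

Sum C(8,i)·!(8-i) for i = 0..5:
  i=0: C(8,0)·!8 = 1·14833 = 14833
  i=1: C(8,1)·!7 = 8·1854 = 14832
  i=2: C(8,2)·!6 = 28·265 = 7420
  i=3: C(8,3)·!5 = 56·44 = 2464
  i=4: C(8,4)·!4 = 70·9 = 630
  i=5: C(8,5)·!3 = 56·2 = 112
Total = 40291.

40291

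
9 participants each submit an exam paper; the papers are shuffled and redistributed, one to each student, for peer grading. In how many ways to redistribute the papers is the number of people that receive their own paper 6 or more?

Sum C(9,i)·!(9-i) for i = 6..9:
  i=6: C(9,6)·!3 = 84·2 = 168
  i=7: C(9,7)·!2 = 36·1 = 36
  i=8: C(9,8)·!1 = 9·0 = 0
  i=9: C(9,9)·!0 = 1·1 = 1
Total = 205.

205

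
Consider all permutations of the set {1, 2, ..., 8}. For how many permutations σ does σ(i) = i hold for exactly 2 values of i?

Pick the 2 fixed positions: C(8,2) = 28 ways.
The remaining 6 must be deranged: !6 = 265.
Total: 28 × 265 = 7420.

7420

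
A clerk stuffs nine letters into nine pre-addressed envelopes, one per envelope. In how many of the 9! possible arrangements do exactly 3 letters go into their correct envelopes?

22260

Pick the 3 fixed positions: C(9,3) = 84 ways.
The other 6 form a derangement: !6 = 265.
Total: 84 × 265 = 22260.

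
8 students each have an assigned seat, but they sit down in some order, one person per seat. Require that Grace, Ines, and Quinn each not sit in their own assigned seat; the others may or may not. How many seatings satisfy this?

27240

Inclusion-exclusion on the 3 forbidden self-matches:
Σ_{j=0}^{3} (-1)^j C(3,j)(8-j)!
= C(3,0)·8! - C(3,1)·7! + C(3,2)·6! - C(3,3)·5!
= 40320 - 15120 + 2160 - 120
= 27240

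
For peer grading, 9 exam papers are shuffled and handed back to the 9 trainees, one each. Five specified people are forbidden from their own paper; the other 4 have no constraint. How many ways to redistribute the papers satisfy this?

Inclusion-exclusion on the 5 forbidden self-matches:
Σ_{j=0}^{5} (-1)^j C(5,j)(9-j)!
= C(5,0)·9! - C(5,1)·8! + C(5,2)·7! - C(5,3)·6! + C(5,4)·5! - C(5,5)·4!
= 362880 - 201600 + 50400 - 7200 + 600 - 24
= 205056

205056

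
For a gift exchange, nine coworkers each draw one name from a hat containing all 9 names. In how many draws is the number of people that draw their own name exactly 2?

66744

Choose which 2 of the 9 are fixed: C(9,2) = 36.
The remaining 7 must be deranged: !7 = 1854.
Total: 36 × 1854 = 66744.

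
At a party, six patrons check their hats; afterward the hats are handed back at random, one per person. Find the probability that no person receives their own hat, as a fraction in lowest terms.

53/144

Favorable outcomes: !6 = 265.
Total outcomes: 6! = 720.
Probability = 265/720 = 53/144.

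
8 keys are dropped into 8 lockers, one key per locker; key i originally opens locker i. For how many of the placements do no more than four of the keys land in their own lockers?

40179

Sum C(8,i)·!(8-i) for i = 0..4:
  i=0: C(8,0)·!8 = 1·14833 = 14833
  i=1: C(8,1)·!7 = 8·1854 = 14832
  i=2: C(8,2)·!6 = 28·265 = 7420
  i=3: C(8,3)·!5 = 56·44 = 2464
  i=4: C(8,4)·!4 = 70·9 = 630
Total = 40179.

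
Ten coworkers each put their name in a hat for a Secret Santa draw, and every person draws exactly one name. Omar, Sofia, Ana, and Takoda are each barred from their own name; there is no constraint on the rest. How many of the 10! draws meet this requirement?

Let A_j be the event that the j-th constrained one is fixed. By inclusion-exclusion over the 4 events:
Σ_{j=0}^{4} (-1)^j C(4,j)(10-j)!
= C(4,0)·10! - C(4,1)·9! + C(4,2)·8! - C(4,3)·7! + C(4,4)·6!
= 3628800 - 1451520 + 241920 - 20160 + 720
= 2399760

2399760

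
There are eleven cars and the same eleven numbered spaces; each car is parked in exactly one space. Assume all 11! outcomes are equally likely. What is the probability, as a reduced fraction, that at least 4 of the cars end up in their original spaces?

378967/19958400

Favorable outcomes: Σ_{i≥4} C(11,i)·!(11-i) = 330·1854 + 462·265 + 462·44 + 330·9 + 165·2 + 55·1 + 11·0 + 1·1 = 757934.
Total outcomes: 11! = 39916800.
Probability = 757934/39916800 = 378967/19958400.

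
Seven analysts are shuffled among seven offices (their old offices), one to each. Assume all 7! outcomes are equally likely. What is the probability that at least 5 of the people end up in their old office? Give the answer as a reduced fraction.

Favorable outcomes: Σ_{i≥5} C(7,i)·!(7-i) = 21·1 + 7·0 + 1·1 = 22.
Total outcomes: 7! = 5040.
Probability = 22/5040 = 11/2520.

11/2520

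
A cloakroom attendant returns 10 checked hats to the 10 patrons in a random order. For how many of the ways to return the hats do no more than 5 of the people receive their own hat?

3626624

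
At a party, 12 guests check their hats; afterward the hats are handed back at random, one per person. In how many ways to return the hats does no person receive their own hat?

Recurrence: !12 = 12·!11 + (-1)^12.
!12 = 12·14684570 + 1 = 176214841

176214841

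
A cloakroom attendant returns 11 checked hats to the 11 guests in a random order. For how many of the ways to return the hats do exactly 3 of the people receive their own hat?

2447445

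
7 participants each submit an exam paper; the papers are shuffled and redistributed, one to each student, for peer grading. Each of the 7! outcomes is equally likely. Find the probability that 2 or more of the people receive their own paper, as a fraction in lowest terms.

Favorable outcomes: Σ_{i≥2} C(7,i)·!(7-i) = 21·44 + 35·9 + 35·2 + 21·1 + 7·0 + 1·1 = 1331.
Total outcomes: 7! = 5040.
Probability = 1331/5040 = 1331/5040.

1331/5040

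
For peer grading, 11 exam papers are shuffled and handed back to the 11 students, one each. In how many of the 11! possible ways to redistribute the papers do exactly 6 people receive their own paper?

Pick the 6 fixed positions: C(11,6) = 462 ways.
The other 5 form a derangement: !5 = 44.
Total: 462 × 44 = 20328.

20328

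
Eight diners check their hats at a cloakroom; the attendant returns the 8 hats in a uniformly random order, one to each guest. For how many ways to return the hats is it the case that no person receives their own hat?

14833

The subfactorial !8 = [8!/e] (nearest integer).
8! = 40320, and 40320/e ≈ 14832.90, so !8 = 14833.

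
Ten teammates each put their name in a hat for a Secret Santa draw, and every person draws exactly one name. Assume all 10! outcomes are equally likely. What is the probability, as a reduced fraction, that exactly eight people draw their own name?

1/80640

Favorable outcomes: C(10,8)·!2 = 45·1 = 45.
Total outcomes: 10! = 3628800.
Probability = 45/3628800 = 1/80640.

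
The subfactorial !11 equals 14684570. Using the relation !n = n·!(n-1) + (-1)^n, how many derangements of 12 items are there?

176214841

!12 = 12·14684570 + 1 = 176214841.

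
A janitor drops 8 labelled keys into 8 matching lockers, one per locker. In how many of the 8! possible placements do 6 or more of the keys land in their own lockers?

29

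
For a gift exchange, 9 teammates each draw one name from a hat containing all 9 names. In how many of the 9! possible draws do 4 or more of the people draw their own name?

6883

Sum C(9,i)·!(9-i) for i = 4..9:
  i=4: C(9,4)·!5 = 126·44 = 5544
  i=5: C(9,5)·!4 = 126·9 = 1134
  i=6: C(9,6)·!3 = 84·2 = 168
  i=7: C(9,7)·!2 = 36·1 = 36
  i=8: C(9,8)·!1 = 9·0 = 0
  i=9: C(9,9)·!0 = 1·1 = 1
Total = 6883.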